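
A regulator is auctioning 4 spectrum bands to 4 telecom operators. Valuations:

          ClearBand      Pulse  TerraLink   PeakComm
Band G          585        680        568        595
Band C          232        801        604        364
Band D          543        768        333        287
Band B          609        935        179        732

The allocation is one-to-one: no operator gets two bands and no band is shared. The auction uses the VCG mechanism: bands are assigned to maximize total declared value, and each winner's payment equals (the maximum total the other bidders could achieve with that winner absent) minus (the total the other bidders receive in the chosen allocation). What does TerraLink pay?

TerraLink pays $33M.

Efficient allocation: ClearBand→Band G ($585M), Pulse→Band D ($768M), TerraLink→Band C ($604M), PeakComm→Band B ($732M); total welfare W = $2689M.
TerraLink receives Band C at value $604M, so the others get W − 604 = $2085M.
Without TerraLink: best allocation of the remaining 3 bidders over all 4 bands is ClearBand→Band G ($585M), Pulse→Band C ($801M), PeakComm→Band B ($732M), total $2118M.
VCG payment = (others' best without TerraLink) − (others' welfare with TerraLink) = 2118 − 2085 = $33M.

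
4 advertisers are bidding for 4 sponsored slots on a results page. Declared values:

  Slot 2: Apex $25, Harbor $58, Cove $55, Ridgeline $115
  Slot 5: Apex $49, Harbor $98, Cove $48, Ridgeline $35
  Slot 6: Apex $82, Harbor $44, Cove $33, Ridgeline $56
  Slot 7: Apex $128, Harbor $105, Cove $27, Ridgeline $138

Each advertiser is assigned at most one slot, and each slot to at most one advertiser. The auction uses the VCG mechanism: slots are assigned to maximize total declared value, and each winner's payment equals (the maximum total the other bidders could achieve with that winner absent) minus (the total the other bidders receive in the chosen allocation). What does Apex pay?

Efficient allocation: Apex→Slot 7 ($128), Harbor→Slot 5 ($98), Cove→Slot 6 ($33), Ridgeline→Slot 2 ($115); total welfare W = $374.
Apex receives Slot 7 at value $128, so the others get W − 128 = $246.
Without Apex: best allocation of the remaining 3 bidders over all 4 slots is Harbor→Slot 5 ($98), Cove→Slot 2 ($55), Ridgeline→Slot 7 ($138), total $291.
VCG payment = (others' best without Apex) − (others' welfare with Apex) = 291 − 246 = $45.

Apex pays $45.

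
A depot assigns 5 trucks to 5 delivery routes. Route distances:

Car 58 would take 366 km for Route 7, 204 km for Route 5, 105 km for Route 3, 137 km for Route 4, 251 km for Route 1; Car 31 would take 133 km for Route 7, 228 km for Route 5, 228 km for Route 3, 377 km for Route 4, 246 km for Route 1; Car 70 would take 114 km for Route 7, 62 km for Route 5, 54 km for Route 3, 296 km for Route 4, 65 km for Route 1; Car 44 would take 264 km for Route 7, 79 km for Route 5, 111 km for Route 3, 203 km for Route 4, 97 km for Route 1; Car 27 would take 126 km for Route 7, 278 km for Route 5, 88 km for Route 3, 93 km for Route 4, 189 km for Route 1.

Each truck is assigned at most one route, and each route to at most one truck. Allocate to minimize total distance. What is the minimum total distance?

Min total: 475 km

Optimal: Car 58→Route 3 (105 km), Car 31→Route 7 (133 km), Car 70→Route 1 (65 km), Car 44→Route 5 (79 km), Car 27→Route 4 (93 km) — total 105+133+65+79+93 = 475 km.
Column-greedy (each route in turn goes to its cheapest remaining truck) gives 664 km, worse by 189.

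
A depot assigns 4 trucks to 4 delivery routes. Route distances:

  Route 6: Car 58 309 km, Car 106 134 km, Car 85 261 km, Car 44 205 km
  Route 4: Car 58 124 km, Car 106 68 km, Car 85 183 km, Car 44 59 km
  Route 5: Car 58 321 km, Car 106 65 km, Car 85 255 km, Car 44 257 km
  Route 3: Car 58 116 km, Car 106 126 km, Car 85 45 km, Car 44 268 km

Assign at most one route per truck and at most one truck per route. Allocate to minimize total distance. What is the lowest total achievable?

This is the linear assignment problem.
Optimal: Car 58→Route 4 (124 km), Car 106→Route 5 (65 km), Car 85→Route 3 (45 km), Car 44→Route 6 (205 km) — total 124+65+45+205 = 439 km.
Column-greedy (each route in turn goes to its cheapest remaining truck) gives 564 km, worse by 125.

Min total: 439 km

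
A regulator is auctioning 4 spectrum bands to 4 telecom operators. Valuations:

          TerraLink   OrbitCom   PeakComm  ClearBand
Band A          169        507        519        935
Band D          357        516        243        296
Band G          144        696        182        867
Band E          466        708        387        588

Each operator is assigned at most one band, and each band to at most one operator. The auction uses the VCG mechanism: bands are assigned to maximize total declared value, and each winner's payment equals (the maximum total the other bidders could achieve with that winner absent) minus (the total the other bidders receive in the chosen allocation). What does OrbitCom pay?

Efficient allocation: TerraLink→Band D ($357M), OrbitCom→Band E ($708M), PeakComm→Band A ($519M), ClearBand→Band G ($867M); total welfare W = $2451M.
OrbitCom receives Band E at value $708M, so the others get W − 708 = $1743M.
Without OrbitCom: best allocation of the remaining 3 bidders over all 4 bands is TerraLink→Band E ($466M), PeakComm→Band A ($519M), ClearBand→Band G ($867M), total $1852M.
VCG payment = (others' best without OrbitCom) − (others' welfare with OrbitCom) = 1852 − 1743 = $109M.

OrbitCom pays $109M.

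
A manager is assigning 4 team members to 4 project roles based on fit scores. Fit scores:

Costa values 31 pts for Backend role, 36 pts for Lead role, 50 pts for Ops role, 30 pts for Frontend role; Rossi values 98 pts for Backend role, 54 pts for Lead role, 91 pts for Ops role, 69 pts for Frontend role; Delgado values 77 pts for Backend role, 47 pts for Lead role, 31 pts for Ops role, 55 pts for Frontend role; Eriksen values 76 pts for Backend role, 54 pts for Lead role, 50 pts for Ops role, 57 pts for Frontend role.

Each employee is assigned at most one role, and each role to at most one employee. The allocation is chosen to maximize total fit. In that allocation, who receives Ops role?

Rossi receives Ops role.

Optimal: Costa→Lead role (36 pts), Rossi→Ops role (91 pts), Delgado→Backend role (77 pts), Eriksen→Frontend role (57 pts) — total 36+91+77+57 = 261 pts.
Row-greedy (each employee in turn takes its best remaining role) gives 257 pts, worse by 4.
Next-best assignment: Costa→Lead role, Rossi→Ops role, Delgado→Frontend role, Eriksen→Backend role = 258 pts.
Swapping Costa↔Delgado (Costa→Backend role 31 pts, Delgado→Lead role 47 pts) loses 35.
Rossi's own top role is Backend role (98 pts), but forcing Rossi→Backend role and reassigning the rest optimally gives only 257 pts — worse by 4.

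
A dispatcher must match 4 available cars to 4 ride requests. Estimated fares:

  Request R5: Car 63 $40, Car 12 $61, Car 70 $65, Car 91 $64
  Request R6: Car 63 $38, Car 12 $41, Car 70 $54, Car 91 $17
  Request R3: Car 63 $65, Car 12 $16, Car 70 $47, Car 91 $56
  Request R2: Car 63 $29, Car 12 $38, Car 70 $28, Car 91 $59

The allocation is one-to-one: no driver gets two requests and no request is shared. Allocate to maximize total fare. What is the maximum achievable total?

Optimal: Car 63→Request R3 ($65), Car 12→Request R5 ($61), Car 70→Request R6 ($54), Car 91→Request R2 ($59) — total 65+61+54+59 = $239.
Column-greedy (each request in turn goes to its best remaining driver) gives $230, worse by 9.

Max total: $239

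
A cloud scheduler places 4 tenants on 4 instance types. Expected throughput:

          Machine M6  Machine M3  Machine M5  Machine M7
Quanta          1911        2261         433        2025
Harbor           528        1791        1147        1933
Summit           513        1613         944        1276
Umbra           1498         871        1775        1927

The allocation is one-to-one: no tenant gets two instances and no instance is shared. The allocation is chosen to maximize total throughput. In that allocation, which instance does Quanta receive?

This is a one-to-one assignment (maximum-weight bipartite matching).
Optimal: Quanta→Machine M6 (1911 ops/s), Harbor→Machine M7 (1933 ops/s), Summit→Machine M3 (1613 ops/s), Umbra→Machine M5 (1775 ops/s) — total 1911+1933+1613+1775 = 7232 ops/s.
Max-entry greedy (repeatedly take the single best remaining cell) gives 6482 ops/s, worse by 750.
Next-best assignment: Quanta→Machine M6, Harbor→Machine M3, Summit→Machine M7, Umbra→Machine M5 = 6753 ops/s.
Swapping Quanta↔Harbor (Quanta→Machine M7 2025 ops/s, Harbor→Machine M6 528 ops/s) loses 1291.
Every other assignment is strictly worse.
Quanta's own top instance is Machine M3 (2261 ops/s), but forcing Quanta→Machine M3 and reassigning the rest optimally gives only 6636 ops/s — worse by 596.

Quanta receives Machine M6.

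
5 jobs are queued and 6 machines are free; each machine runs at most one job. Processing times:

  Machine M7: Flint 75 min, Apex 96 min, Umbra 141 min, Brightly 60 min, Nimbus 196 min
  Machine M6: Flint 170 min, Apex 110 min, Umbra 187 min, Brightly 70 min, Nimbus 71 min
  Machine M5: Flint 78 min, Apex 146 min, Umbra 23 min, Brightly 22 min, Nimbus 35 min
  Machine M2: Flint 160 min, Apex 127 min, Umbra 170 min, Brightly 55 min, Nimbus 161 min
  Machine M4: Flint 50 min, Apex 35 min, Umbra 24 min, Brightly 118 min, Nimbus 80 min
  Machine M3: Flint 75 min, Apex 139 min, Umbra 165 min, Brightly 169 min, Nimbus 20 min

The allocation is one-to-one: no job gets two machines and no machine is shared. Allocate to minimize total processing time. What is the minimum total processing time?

Treat this as an assignment problem: match each job to one machine.
Optimal: Flint→Machine M7 (75 min), Apex→Machine M4 (35 min), Umbra→Machine M5 (23 min), Brightly→Machine M2 (55 min), Nimbus→Machine M3 (20 min) — total 75+35+23+55+20 = 208 min.
Row-greedy (each job in turn takes its cheapest remaining machine) gives 244 min, worse by 36.
Next-best assignment: Flint→Machine M7, Apex→Machine M4, Umbra→Machine M5, Brightly→Machine M6, Nimbus→Machine M3 = 223 min.

Minimum total: 208 min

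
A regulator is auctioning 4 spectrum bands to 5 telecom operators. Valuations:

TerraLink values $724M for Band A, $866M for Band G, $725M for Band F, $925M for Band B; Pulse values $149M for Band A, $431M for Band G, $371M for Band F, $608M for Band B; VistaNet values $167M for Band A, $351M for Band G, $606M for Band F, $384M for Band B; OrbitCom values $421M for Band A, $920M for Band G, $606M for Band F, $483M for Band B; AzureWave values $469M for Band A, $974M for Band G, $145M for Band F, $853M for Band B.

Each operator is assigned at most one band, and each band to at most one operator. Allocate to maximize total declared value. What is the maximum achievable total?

Treat this as an assignment problem: match each operator to one band.
Optimal: TerraLink→Band A ($724M), OrbitCom→Band G ($920M), VistaNet→Band F ($606M), AzureWave→Band B ($853M) — total 724+920+606+853 = $3103M.
Every other assignment is strictly worse.

Maximum total: $3103M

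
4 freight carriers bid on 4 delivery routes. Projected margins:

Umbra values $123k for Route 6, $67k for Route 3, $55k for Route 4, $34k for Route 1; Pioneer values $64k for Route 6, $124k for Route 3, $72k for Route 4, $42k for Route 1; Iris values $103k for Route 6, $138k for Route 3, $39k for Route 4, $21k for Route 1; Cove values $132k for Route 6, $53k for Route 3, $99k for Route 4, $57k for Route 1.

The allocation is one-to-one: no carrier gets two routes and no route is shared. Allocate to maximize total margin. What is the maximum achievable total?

Optimal: Umbra→Route 6 ($123k), Pioneer→Route 1 ($42k), Iris→Route 3 ($138k), Cove→Route 4 ($99k) — total 123+42+138+99 = $402k.
Column-greedy (each route in turn goes to its best remaining carrier) gives $376k, worse by 26.
Next-best assignment: Umbra→Route 6, Pioneer→Route 4, Iris→Route 3, Cove→Route 1 = $390k.

Max total: $402k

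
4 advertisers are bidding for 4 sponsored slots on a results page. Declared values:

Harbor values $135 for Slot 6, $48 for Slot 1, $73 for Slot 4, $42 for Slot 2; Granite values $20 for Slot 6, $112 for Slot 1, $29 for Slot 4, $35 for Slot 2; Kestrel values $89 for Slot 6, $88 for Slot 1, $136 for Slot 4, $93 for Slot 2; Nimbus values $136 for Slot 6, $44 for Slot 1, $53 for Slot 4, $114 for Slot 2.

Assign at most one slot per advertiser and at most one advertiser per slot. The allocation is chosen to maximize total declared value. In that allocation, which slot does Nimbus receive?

Nimbus receives Slot 2.

Optimal: Harbor→Slot 6 ($135), Granite→Slot 1 ($112), Kestrel→Slot 4 ($136), Nimbus→Slot 2 ($114) — total 135+112+136+114 = $497.
Max-entry greedy (repeatedly take the single best remaining cell) gives $426, worse by 71.
Swapping Harbor↔Granite (Harbor→Slot 1 $48, Granite→Slot 6 $20) loses 179.
No other one-to-one assignment exceeds $497.
Nimbus's own top slot is Slot 6 ($136), but forcing Nimbus→Slot 6 and reassigning the rest optimally gives only $426 — worse by 71.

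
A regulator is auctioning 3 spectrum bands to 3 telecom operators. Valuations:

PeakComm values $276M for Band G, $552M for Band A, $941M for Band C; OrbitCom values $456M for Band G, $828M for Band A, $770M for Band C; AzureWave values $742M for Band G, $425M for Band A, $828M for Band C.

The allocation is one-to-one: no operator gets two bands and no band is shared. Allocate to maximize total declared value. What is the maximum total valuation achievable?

This is a one-to-one assignment (maximum-weight bipartite matching).
Optimal: PeakComm→Band C ($941M), OrbitCom→Band A ($828M), AzureWave→Band G ($742M) — total 941+828+742 = $2511M.

Max total: $2511M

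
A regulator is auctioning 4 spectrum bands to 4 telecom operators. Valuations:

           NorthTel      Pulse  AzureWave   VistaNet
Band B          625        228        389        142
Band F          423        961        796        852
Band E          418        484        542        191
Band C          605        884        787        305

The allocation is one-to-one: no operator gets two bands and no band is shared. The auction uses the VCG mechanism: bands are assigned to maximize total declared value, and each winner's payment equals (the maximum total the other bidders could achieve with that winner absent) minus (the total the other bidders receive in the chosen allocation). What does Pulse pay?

Pulse pays $245M.

Efficient allocation: NorthTel→Band B ($625M), Pulse→Band C ($884M), AzureWave→Band E ($542M), VistaNet→Band F ($852M); total welfare W = $2903M.
Pulse receives Band C at value $884M, so the others get W − 884 = $2019M.
Without Pulse: best allocation of the remaining 3 bidders over all 4 bands is NorthTel→Band B ($625M), AzureWave→Band C ($787M), VistaNet→Band F ($852M), total $2264M.
VCG payment = (others' best without Pulse) − (others' welfare with Pulse) = 2264 − 2019 = $245M.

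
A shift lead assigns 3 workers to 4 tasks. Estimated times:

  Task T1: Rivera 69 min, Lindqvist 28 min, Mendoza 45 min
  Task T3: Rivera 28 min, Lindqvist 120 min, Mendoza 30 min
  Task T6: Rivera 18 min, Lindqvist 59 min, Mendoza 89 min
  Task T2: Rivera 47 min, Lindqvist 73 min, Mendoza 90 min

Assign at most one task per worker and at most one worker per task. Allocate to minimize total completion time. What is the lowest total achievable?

This is the linear assignment problem.
Optimal: Rivera→Task T6 (18 min), Lindqvist→Task T1 (28 min), Mendoza→Task T3 (30 min) — total 18+28+30 = 76 min.
Column-greedy (each task in turn goes to its cheapest remaining worker) gives 145 min, worse by 69.
Every other assignment is strictly worse.

Minimum total: 76 min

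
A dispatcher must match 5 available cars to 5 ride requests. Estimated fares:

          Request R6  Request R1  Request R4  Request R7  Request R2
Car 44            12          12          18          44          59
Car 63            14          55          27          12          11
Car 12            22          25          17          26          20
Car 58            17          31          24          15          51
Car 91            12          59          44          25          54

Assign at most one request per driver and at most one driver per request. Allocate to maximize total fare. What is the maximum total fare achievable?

Optimal: Car 44→Request R7 ($44), Car 63→Request R1 ($55), Car 12→Request R6 ($22), Car 58→Request R2 ($51), Car 91→Request R4 ($44) — total 44+55+22+51+44 = $216.
Row-greedy (each driver in turn takes its best remaining request) gives $176, worse by 40.
Next-best assignment: Car 44→Request R7, Car 63→Request R4, Car 12→Request R6, Car 58→Request R2, Car 91→Request R1 = $203.
Swapping Car 91↔Car 63 (Car 91→Request R1 $59, Car 63→Request R4 $27) loses 13.

Maximum total: $216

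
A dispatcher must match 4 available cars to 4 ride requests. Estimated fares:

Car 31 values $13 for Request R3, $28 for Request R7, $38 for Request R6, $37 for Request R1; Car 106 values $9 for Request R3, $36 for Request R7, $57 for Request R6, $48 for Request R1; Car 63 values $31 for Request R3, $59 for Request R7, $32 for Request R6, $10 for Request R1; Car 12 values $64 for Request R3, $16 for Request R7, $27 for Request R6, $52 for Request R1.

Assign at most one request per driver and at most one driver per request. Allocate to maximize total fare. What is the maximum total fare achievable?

Treat this as an assignment problem: match each driver to one request.
Optimal: Car 31→Request R1 ($37), Car 106→Request R6 ($57), Car 63→Request R7 ($59), Car 12→Request R3 ($64) — total 37+57+59+64 = $217.
Next-best assignment: Car 31→Request R6, Car 106→Request R1, Car 63→Request R7, Car 12→Request R3 = $209.
Every other assignment is strictly worse.

Maximum total: $217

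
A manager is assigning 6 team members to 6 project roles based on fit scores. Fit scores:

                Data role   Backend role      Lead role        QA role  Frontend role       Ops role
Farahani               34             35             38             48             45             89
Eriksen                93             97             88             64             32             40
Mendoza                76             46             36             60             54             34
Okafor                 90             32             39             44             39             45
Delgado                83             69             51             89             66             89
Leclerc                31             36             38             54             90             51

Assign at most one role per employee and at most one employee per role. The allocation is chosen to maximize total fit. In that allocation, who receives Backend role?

This is the linear assignment problem.
Optimal: Farahani→Ops role (89 pts), Eriksen→Lead role (88 pts), Mendoza→Backend role (46 pts), Okafor→Data role (90 pts), Delgado→QA role (89 pts), Leclerc→Frontend role (90 pts) — total 89+88+46+90+89+90 = 492 pts.
Checked against all permutations: 492 pts is optimal.
Mendoza's own top role is Data role (76 pts), but forcing Mendoza→Data role and reassigning the rest optimally gives only 480 pts — worse by 12.

Mendoza receives Backend role.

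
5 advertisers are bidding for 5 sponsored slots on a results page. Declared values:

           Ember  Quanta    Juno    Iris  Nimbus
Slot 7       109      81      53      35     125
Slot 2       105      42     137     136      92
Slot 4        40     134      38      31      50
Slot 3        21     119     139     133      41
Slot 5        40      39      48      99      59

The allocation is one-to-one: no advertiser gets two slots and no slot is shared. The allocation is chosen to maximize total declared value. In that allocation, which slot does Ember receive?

Optimal: Ember→Slot 2 ($105), Quanta→Slot 4 ($134), Juno→Slot 3 ($139), Iris→Slot 5 ($99), Nimbus→Slot 7 ($125) — total 105+134+139+99+125 = $602.
Ember's own top slot is Slot 7 ($109), but forcing Ember→Slot 7 and reassigning the rest optimally gives only $577 — worse by 25.

Ember receives Slot 2.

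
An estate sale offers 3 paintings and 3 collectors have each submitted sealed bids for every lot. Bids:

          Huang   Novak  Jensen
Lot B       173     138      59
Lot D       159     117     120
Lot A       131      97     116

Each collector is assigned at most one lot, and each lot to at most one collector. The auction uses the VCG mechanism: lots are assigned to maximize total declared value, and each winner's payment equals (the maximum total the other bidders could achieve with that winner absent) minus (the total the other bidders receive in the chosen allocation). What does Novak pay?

Efficient allocation: Huang→Lot D ($159), Novak→Lot B ($138), Jensen→Lot A ($116); total welfare W = $413.
Novak receives Lot B at value $138, so the others get W − 138 = $275.
Without Novak: best allocation of the remaining 2 bidders over all 3 lots is Huang→Lot B ($173), Jensen→Lot D ($120), total $293.
VCG payment = (others' best without Novak) − (others' welfare with Novak) = 293 − 275 = $18.

Novak pays $18.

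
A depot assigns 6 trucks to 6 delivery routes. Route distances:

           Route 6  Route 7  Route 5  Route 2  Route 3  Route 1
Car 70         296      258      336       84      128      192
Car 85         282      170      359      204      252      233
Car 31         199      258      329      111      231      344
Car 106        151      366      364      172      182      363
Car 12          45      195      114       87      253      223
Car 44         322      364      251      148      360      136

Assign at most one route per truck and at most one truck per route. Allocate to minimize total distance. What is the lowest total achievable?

Min total: 810 km

This is a one-to-one assignment (minimum-cost bipartite matching).
Optimal: Car 70→Route 3 (128 km), Car 85→Route 7 (170 km), Car 31→Route 2 (111 km), Car 106→Route 6 (151 km), Car 12→Route 5 (114 km), Car 44→Route 1 (136 km) — total 128+170+111+151+114+136 = 810 km.
Column-greedy (each route in turn goes to its cheapest remaining truck) gives 1076 km, worse by 266.
Next-best assignment: Car 70→Route 2, Car 85→Route 7, Car 31→Route 6, Car 106→Route 3, Car 12→Route 5, Car 44→Route 1 = 885 km.
Swapping Car 12↔Car 85 (Car 12→Route 7 195 km, Car 85→Route 5 359 km) adds 270.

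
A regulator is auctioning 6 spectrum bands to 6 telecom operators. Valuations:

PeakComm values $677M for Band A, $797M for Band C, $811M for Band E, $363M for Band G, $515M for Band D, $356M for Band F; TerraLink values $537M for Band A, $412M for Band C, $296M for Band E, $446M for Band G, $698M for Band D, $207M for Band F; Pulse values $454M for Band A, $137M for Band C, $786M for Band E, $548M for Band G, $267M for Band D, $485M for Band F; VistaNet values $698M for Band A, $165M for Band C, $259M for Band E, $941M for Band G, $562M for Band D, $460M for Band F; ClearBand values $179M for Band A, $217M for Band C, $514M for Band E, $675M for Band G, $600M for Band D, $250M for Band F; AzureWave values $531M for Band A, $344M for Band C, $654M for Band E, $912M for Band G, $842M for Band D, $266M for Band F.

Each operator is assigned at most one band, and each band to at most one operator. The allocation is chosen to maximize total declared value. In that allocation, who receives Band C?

PeakComm receives Band C.

Optimal: PeakComm→Band C ($797M), TerraLink→Band A ($537M), Pulse→Band E ($786M), VistaNet→Band G ($941M), ClearBand→Band F ($250M), AzureWave→Band D ($842M) — total 797+537+786+941+250+842 = $4153M.
Column-greedy (each band in turn goes to its best remaining operator) gives $4141M, worse by 12.
Next-best assignment: PeakComm→Band C, TerraLink→Band D, Pulse→Band E, VistaNet→Band A, ClearBand→Band F, AzureWave→Band G = $4141M.
PeakComm's own top band is Band E ($811M), but forcing PeakComm→Band E and reassigning the rest optimally gives only $3923M — worse by 230.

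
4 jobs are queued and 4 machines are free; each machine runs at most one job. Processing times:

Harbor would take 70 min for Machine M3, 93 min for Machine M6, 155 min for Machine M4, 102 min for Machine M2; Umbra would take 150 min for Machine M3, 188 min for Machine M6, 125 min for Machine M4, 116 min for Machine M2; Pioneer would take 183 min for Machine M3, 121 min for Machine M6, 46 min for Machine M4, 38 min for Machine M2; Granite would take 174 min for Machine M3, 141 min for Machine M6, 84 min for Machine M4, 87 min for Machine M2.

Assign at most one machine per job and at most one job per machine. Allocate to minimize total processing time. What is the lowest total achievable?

Optimal: Harbor→Machine M6 (93 min), Umbra→Machine M3 (150 min), Pioneer→Machine M2 (38 min), Granite→Machine M4 (84 min) — total 93+150+38+84 = 365 min.
Swapping Harbor↔Umbra (Harbor→Machine M3 70 min, Umbra→Machine M6 188 min) adds 15.

Min total: 365 min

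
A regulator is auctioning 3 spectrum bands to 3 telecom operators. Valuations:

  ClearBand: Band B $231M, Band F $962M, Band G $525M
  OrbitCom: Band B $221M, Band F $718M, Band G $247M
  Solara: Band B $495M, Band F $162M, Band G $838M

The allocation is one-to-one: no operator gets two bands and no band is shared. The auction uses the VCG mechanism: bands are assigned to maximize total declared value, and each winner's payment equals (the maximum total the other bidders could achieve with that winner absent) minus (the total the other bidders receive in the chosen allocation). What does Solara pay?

Solara pays $60M.

Efficient allocation: ClearBand→Band F ($962M), OrbitCom→Band B ($221M), Solara→Band G ($838M); total welfare W = $2021M.
Solara receives Band G at value $838M, so the others get W − 838 = $1183M.
Without Solara: best allocation of the remaining 2 bidders over all 3 bands is ClearBand→Band G ($525M), OrbitCom→Band F ($718M), total $1243M.
VCG payment = (others' best without Solara) − (others' welfare with Solara) = 1243 − 1183 = $60M.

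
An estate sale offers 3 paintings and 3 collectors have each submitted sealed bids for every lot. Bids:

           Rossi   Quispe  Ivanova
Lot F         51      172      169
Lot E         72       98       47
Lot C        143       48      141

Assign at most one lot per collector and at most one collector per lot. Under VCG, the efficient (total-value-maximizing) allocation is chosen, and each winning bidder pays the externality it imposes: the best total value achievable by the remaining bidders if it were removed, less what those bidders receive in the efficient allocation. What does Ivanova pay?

Ivanova pays $74.

Efficient allocation: Rossi→Lot C ($143), Quispe→Lot E ($98), Ivanova→Lot F ($169); total welfare W = $410.
Ivanova receives Lot F at value $169, so the others get W − 169 = $241.
Without Ivanova: best allocation of the remaining 2 bidders over all 3 lots is Rossi→Lot C ($143), Quispe→Lot F ($172), total $315.
VCG payment = (others' best without Ivanova) − (others' welfare with Ivanova) = 315 − 241 = $74.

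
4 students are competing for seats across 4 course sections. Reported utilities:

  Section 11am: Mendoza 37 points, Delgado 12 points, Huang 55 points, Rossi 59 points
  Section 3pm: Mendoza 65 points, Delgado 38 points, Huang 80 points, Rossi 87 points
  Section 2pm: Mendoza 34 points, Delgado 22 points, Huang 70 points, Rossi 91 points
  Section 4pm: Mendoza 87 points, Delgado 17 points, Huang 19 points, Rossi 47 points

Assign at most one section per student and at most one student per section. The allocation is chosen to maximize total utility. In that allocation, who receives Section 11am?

Optimal: Mendoza→Section 4pm (87 points), Delgado→Section 3pm (38 points), Huang→Section 11am (55 points), Rossi→Section 2pm (91 points) — total 87+38+55+91 = 271 points.
Column-greedy (each section in turn goes to its best remaining student) gives 190 points, worse by 81.
Huang's own top section is Section 3pm (80 points), but forcing Huang→Section 3pm and reassigning the rest optimally gives only 270 points — worse by 1.

Huang receives Section 11am.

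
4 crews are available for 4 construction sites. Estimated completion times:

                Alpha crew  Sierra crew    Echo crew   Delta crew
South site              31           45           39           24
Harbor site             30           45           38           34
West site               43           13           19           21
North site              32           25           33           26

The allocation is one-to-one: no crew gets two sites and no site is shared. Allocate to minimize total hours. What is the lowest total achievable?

Minimum total: 98 hours

This is the linear assignment problem.
Optimal: Alpha crew→Harbor site (30 hours), Sierra crew→North site (25 hours), Echo crew→West site (19 hours), Delta crew→South site (24 hours) — total 30+25+19+24 = 98 hours.
Row-greedy (each crew in turn takes its cheapest remaining site) gives 100 hours, worse by 2.
Swapping Alpha crew↔Echo crew (Alpha crew→West site 43 hours, Echo crew→Harbor site 38 hours) adds 32.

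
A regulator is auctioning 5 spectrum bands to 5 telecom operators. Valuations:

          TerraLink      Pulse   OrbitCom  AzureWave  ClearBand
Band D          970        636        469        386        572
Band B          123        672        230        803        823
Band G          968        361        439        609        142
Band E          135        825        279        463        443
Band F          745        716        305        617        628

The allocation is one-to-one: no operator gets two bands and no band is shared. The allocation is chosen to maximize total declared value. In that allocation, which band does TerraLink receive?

This is the linear assignment problem.
Optimal: TerraLink→Band G ($968M), Pulse→Band E ($825M), OrbitCom→Band D ($469M), AzureWave→Band F ($617M), ClearBand→Band B ($823M) — total 968+825+469+617+823 = $3702M.
Column-greedy (each band in turn goes to its best remaining operator) gives $3532M, worse by 170.
Swapping AzureWave↔Pulse (AzureWave→Band E $463M, Pulse→Band F $716M) loses 263.
Every other assignment is strictly worse.
TerraLink's own top band is Band D ($970M), but forcing TerraLink→Band D and reassigning the rest optimally gives only $3674M — worse by 28.

TerraLink receives Band G.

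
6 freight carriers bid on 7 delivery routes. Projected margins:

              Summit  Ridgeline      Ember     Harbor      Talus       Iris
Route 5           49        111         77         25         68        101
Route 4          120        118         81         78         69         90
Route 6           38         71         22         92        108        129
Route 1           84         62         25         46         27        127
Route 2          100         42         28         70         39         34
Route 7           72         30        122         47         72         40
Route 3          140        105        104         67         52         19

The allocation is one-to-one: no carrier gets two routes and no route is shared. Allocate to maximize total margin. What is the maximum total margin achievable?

Optimal: Summit→Route 3 ($140k), Ridgeline→Route 5 ($111k), Ember→Route 7 ($122k), Harbor→Route 4 ($78k), Talus→Route 6 ($108k), Iris→Route 1 ($127k) — total 140+111+122+78+108+127 = $686k.
Next-best assignment: Summit→Route 3, Ridgeline→Route 4, Ember→Route 7, Harbor→Route 2, Talus→Route 6, Iris→Route 1 = $685k.

Max total: $686k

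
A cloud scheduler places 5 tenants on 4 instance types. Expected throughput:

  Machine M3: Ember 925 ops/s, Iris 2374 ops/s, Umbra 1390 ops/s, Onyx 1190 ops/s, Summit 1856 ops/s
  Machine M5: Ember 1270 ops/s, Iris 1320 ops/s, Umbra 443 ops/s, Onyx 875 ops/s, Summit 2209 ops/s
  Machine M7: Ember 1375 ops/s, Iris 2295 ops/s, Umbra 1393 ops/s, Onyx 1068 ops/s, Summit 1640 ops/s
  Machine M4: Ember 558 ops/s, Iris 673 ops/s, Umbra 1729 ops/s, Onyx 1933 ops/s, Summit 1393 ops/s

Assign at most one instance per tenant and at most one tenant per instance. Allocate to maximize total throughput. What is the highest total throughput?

Maximum total: 7909 ops/s

Optimal: Iris→Machine M3 (2374 ops/s), Summit→Machine M5 (2209 ops/s), Umbra→Machine M7 (1393 ops/s), Onyx→Machine M4 (1933 ops/s) — total 2374+2209+1393+1933 = 7909 ops/s.
Row-greedy (each tenant in turn takes its best remaining instance) gives 6353 ops/s, worse by 1556.
Swapping Onyx↔Summit (Onyx→Machine M5 875 ops/s, Summit→Machine M4 1393 ops/s) loses 1874.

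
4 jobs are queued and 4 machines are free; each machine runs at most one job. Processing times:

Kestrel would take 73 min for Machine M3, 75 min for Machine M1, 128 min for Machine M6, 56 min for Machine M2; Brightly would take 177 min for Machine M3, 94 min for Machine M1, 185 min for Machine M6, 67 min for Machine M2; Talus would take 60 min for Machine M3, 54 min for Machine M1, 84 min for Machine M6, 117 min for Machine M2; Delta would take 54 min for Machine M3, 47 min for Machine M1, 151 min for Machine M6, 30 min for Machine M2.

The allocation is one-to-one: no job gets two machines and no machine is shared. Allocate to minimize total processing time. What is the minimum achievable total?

Minimum total: 271 min

This is the linear assignment problem.
Optimal: Kestrel→Machine M3 (73 min), Brightly→Machine M2 (67 min), Talus→Machine M6 (84 min), Delta→Machine M1 (47 min) — total 73+67+84+47 = 271 min.
Column-greedy (each machine in turn goes to its cheapest remaining job) gives 303 min, worse by 32.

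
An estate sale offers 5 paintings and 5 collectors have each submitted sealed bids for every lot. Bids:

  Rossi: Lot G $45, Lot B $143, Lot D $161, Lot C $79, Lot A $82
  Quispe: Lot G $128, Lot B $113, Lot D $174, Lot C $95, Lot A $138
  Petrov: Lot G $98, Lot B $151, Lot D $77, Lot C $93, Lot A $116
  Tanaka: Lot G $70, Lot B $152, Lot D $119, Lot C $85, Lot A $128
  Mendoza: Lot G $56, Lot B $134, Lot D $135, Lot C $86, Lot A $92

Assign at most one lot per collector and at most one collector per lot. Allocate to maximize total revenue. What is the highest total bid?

Optimal: Rossi→Lot D ($161), Quispe→Lot G ($128), Petrov→Lot B ($151), Tanaka→Lot A ($128), Mendoza→Lot C ($86) — total 161+128+151+128+86 = $654.
Row-greedy (each collector in turn takes its best remaining lot) gives $591, worse by 63.
Every other assignment is strictly worse.

Maximum total: $654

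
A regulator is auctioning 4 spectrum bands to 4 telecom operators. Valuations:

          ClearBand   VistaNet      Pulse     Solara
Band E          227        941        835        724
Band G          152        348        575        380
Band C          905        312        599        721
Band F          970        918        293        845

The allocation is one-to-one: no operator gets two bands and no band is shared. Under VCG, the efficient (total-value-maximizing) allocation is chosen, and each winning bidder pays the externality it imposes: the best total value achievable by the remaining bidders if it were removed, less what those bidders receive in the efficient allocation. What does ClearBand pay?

Efficient allocation: ClearBand→Band C ($905M), VistaNet→Band E ($941M), Pulse→Band G ($575M), Solara→Band F ($845M); total welfare W = $3266M.
ClearBand receives Band C at value $905M, so the others get W − 905 = $2361M.
Without ClearBand: best allocation of the remaining 3 bidders over all 4 bands is VistaNet→Band F ($918M), Pulse→Band E ($835M), Solara→Band C ($721M), total $2474M.
VCG payment = (others' best without ClearBand) − (others' welfare with ClearBand) = 2474 − 2361 = $113M.

ClearBand pays $113M.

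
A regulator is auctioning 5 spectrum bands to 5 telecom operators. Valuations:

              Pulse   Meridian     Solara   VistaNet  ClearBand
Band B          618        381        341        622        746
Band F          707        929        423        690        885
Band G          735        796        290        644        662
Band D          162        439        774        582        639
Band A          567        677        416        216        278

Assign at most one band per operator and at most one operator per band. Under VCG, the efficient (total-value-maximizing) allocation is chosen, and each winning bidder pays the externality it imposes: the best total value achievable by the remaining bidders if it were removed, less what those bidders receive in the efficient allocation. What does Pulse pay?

Pulse pays $135M.

Efficient allocation: Pulse→Band G ($735M), Meridian→Band A ($677M), Solara→Band D ($774M), VistaNet→Band B ($622M), ClearBand→Band F ($885M); total welfare W = $3693M.
Pulse receives Band G at value $735M, so the others get W − 735 = $2958M.
Without Pulse: best allocation of the remaining 4 bidders over all 5 bands is Meridian→Band F ($929M), Solara→Band D ($774M), VistaNet→Band G ($644M), ClearBand→Band B ($746M), total $3093M.
VCG payment = (others' best without Pulse) − (others' welfare with Pulse) = 3093 − 2958 = $135M.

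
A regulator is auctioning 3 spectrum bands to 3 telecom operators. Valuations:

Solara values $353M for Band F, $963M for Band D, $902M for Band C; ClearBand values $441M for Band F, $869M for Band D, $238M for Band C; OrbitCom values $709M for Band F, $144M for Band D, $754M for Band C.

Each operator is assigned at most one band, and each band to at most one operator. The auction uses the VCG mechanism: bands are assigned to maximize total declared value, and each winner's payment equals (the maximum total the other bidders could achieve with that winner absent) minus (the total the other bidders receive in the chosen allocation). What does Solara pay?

Solara pays $45M.

Efficient allocation: Solara→Band C ($902M), ClearBand→Band D ($869M), OrbitCom→Band F ($709M); total welfare W = $2480M.
Solara receives Band C at value $902M, so the others get W − 902 = $1578M.
Without Solara: best allocation of the remaining 2 bidders over all 3 bands is ClearBand→Band D ($869M), OrbitCom→Band C ($754M), total $1623M.
VCG payment = (others' best without Solara) − (others' welfare with Solara) = 1623 − 1578 = $45M.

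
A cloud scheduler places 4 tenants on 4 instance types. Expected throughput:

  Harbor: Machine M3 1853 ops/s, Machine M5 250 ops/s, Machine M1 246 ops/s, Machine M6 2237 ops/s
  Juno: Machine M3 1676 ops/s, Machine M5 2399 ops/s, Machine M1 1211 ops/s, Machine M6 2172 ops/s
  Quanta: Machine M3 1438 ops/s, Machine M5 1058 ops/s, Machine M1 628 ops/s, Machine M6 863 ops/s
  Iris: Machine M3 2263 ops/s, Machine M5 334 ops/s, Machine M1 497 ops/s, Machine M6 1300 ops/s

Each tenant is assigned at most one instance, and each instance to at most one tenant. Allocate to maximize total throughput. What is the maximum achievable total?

This is the linear assignment problem.
Optimal: Harbor→Machine M6 (2237 ops/s), Juno→Machine M5 (2399 ops/s), Quanta→Machine M1 (628 ops/s), Iris→Machine M3 (2263 ops/s) — total 2237+2399+628+2263 = 7527 ops/s.
Row-greedy (each tenant in turn takes its best remaining instance) gives 6571 ops/s, worse by 956.
Swapping Juno↔Iris (Juno→Machine M3 1676 ops/s, Iris→Machine M5 334 ops/s) loses 2652.
Every other assignment is strictly worse.

Maximum total: 7527 ops/s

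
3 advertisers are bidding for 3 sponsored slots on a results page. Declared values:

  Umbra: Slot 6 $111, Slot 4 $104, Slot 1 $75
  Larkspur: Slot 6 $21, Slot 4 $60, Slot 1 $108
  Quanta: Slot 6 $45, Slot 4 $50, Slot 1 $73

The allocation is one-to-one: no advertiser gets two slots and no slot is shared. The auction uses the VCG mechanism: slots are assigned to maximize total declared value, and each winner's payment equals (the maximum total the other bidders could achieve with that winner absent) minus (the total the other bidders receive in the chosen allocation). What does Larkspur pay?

Larkspur pays $23.

Efficient allocation: Umbra→Slot 6 ($111), Larkspur→Slot 1 ($108), Quanta→Slot 4 ($50); total welfare W = $269.
Larkspur receives Slot 1 at value $108, so the others get W − 108 = $161.
Without Larkspur: best allocation of the remaining 2 bidders over all 3 slots is Umbra→Slot 6 ($111), Quanta→Slot 1 ($73), total $184.
VCG payment = (others' best without Larkspur) − (others' welfare with Larkspur) = 184 − 161 = $23.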